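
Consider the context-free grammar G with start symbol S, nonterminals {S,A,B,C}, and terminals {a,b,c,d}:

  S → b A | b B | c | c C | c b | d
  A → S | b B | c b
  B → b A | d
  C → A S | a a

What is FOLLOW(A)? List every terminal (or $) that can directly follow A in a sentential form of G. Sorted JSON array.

FIRST iteration:
round 1:
  A via A→b B: +{b}
  A via A→c b: +{c}
  B via B→b A: +{b}
  B via B→d: +{d}
  C via C→A S: +{b,c}
  C via C→a a: +{a}
  S via S→b A: +{b}
  S via S→c: +{c}
  S via S→d: +{d}
  FIRST[S]={b,c,d}  FIRST[A]={b,c}  FIRST[B]={b,d}  FIRST[C]={a,b,c}
round 2:
  A via A→S: +{d}
  C via C→A S: +{d}
  FIRST[S]={b,c,d}  FIRST[A]={b,c,d}  FIRST[B]={b,d}  FIRST[C]={a,b,c,d}
round 3: done
  FIRST[S]={b,c,d}  FIRST[A]={b,c,d}  FIRST[B]={b,d}  FIRST[C]={a,b,c,d}

FOLLOW iteration:
initialize: $ ∈ FOLLOW(S)
round 1:
  C→A S: FOLLOW(A) ⊇ FIRST(S) = {b,c,d}; new: +{b,c,d}
  S→b A: FOLLOW(A) ⊇ FOLLOW(S) ⊇ {$}; new: +{$}
  S→b B: FOLLOW(B) ⊇ FOLLOW(S) ⊇ {$}; new: +{$}
  S→c C: FOLLOW(C) ⊇ FOLLOW(S) ⊇ {$}; new: +{$}
  S: {$}  A: {$,b,c,d}  B: {$}  C: {$}
round 2:
  A→S: FOLLOW(S) ⊇ FOLLOW(A) ⊇ {$,b,c,d}; new: +{b,c,d}
  A→b B: FOLLOW(B) ⊇ FOLLOW(A) ⊇ {$,b,c,d}; new: +{b,c,d}
  S→c C: FOLLOW(C) ⊇ FOLLOW(S) ⊇ {$,b,c,d}; new: +{b,c,d}
  S: {$,b,c,d}  A: {$,b,c,d}  B: {$,b,c,d}  C: {$,b,c,d}
round 3: (no change)
  S: {$,b,c,d}  A: {$,b,c,d}  B: {$,b,c,d}  C: {$,b,c,d}

FOLLOW(A) = ["$", "b", "c", "d"]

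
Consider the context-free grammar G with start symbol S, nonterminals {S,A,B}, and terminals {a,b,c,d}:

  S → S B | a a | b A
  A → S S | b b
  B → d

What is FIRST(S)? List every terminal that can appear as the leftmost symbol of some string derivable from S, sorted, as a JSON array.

Compute FIRST by fixpoint:
round 1:
  A via A→b b: +{b}
  B via B→d: +{d}
  S via S→a a: +{a}
  S via S→b A: +{b}
  FIRST(S)={a,b}  FIRST(A)={b}  FIRST(B)={d}
round 2:
  A via A→S S: +{a}
  FIRST(S)={a,b}  FIRST(A)={a,b}  FIRST(B)={d}
round 3: done
  FIRST(S)={a,b}  FIRST(A)={a,b}  FIRST(B)={d}

FIRST(S) = ["a", "b"]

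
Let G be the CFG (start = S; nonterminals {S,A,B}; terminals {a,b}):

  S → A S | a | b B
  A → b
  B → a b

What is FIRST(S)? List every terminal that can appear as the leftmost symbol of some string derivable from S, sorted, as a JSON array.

Compute FIRST by fixpoint:
[1]
  A via A→b: +{b}
  B via B→a b: +{a}
  S via S→A S: +{b}
  S via S→a: +{a}
  FIRST(S)={a,b}  FIRST(A)={b}  FIRST(B)={a}
[2] — fixpoint
  FIRST(S)={a,b}  FIRST(A)={b}  FIRST(B)={a}

FIRST(S) = ["a", "b"]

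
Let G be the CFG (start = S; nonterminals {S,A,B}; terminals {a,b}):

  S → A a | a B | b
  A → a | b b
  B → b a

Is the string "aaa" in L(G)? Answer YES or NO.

CNF form of G:
  S -> A T1 | T1 B | b
  A -> T0 T0 | a
  B -> T0 T1
  T0 -> b
  T1 -> a

CYK fill:
  cell(0,0) a: {A,T1}  orig:{A}
  cell(1,1) a: {A,T1}  orig:{A}
  cell(2,2) a: {A,T1}  orig:{A}
  cell(0,1) aa: {S}
  cell(1,2) aa: {S}
  cell(0,2) aaa: ∅

S ∉ T[0,2] ⇒ NO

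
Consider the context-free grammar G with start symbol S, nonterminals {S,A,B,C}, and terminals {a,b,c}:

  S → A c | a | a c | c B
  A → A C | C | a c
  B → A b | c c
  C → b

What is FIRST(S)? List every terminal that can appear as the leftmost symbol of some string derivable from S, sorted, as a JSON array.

Compute FIRST by fixpoint:
iter 1:
  A via A→a c: +{a}
  B via B→A b: +{a}
  B via B→c c: +{c}
  C via C→b: +{b}
  S via S→A c: +{a}
  S via S→c B: +{c}
  FIRST(S)={a,c}  FIRST(A)={a}  FIRST(B)={a,c}  FIRST(C)={b}
iter 2:
  A via A→C: +{b}
  B via B→A b: +{b}
  S via S→A c: +{b}
  FIRST(S)={a,b,c}  FIRST(A)={a,b}  FIRST(B)={a,b,c}  FIRST(C)={b}
iter 3: (stable)
  FIRST(S)={a,b,c}  FIRST(A)={a,b}  FIRST(B)={a,b,c}  FIRST(C)={b}

FIRST(S) = ["a", "b", "c"]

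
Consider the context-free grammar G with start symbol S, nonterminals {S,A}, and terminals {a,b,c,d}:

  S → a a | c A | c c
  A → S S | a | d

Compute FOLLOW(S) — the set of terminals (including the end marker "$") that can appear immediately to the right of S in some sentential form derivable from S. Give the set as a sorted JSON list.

Compute FIRST by fixpoint:
[1]
  A via A→a: +{a}
  A via A→d: +{d}
  S via S→a a: +{a}
  S via S→c A: +{c}
  FIRST(S)={a,c}  FIRST(A)={a,d}
[2]
  A via A→S S: +{c}
  FIRST(S)={a,c}  FIRST(A)={a,c,d}
[3] — fixpoint
  FIRST(S)={a,c}  FIRST(A)={a,c,d}

FOLLOW iteration:
initialize: $ ∈ FOLLOW(S)
[1]
  A→S S: FOLLOW(S) ⊇ FIRST(S) = {a,c}; new: +{a,c}
  S→c A: FOLLOW(A) ⊇ FOLLOW(S) ⊇ {$,a,c}; new: +{$,a,c}
  FOLLOW[S]={$,a,c}  FOLLOW[A]={$,a,c}
[2] — fixpoint
  FOLLOW[S]={$,a,c}  FOLLOW[A]={$,a,c}

FOLLOW(S) = ["$", "a", "c"]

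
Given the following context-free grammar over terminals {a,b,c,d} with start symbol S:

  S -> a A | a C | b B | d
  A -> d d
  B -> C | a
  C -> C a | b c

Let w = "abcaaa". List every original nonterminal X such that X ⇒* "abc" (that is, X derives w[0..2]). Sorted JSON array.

Convert to CNF:
  S -> T1 A | T1 C | T2 B | d
  A -> T0 T0
  B -> C T1 | T2 T3 | a
  C -> C T1 | T2 T3
  T0 -> d
  T1 -> a
  T2 -> b
  T3 -> c

CYK table (by increasing span), restricted to cells inside w[0..2]:
  [0..0]={B,T1}  "a"  orig:{B}
  [1..1]={T2}  "b"  orig:{}
  [2..2]={T3}  "c"  orig:{}
  [0..1]=∅  "ab"
  [1..2]={B,C}  "bc"
  [0..2]={S}  "abc"

Original NTs in T[0,2] deriving "abc": ["S"]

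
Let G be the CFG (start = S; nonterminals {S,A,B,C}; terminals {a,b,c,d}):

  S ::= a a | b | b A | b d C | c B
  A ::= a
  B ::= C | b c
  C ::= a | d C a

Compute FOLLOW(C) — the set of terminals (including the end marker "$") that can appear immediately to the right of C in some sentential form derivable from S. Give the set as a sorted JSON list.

FIRST sets, iterate to fixpoint:
[1]
  A via A→a: +{a}
  B via B→b c: +{b}
  C via C→a: +{a}
  C via C→d C a: +{d}
  S via S→a a: +{a}
  S via S→b: +{b}
  S via S→c B: +{c}
  S: {a,b,c}  A: {a}  B: {b}  C: {a,d}
[2]
  B via B→C: +{a,d}
  S: {a,b,c}  A: {a}  B: {a,b,d}  C: {a,d}
[3] done
  S: {a,b,c}  A: {a}  B: {a,b,d}  C: {a,d}

FOLLOW sets:
FOLLOW(S) := {$}
round 1:
  C→d C a: FOLLOW(C) ⊇ FIRST(a) = {a}; new: +{a}
  S→b A: FOLLOW(A) ⊇ FOLLOW(S) ⊇ {$}; new: +{$}
  S→b d C: FOLLOW(C) ⊇ FOLLOW(S) ⊇ {$}; new: +{$}
  S→c B: FOLLOW(B) ⊇ FOLLOW(S) ⊇ {$}; new: +{$}
  FOLLOW[S]={$}  FOLLOW[A]={$}  FOLLOW[B]={$}  FOLLOW[C]={$,a}
round 2: done
  FOLLOW[S]={$}  FOLLOW[A]={$}  FOLLOW[B]={$}  FOLLOW[C]={$,a}

FOLLOW(C) = ["$", "a"]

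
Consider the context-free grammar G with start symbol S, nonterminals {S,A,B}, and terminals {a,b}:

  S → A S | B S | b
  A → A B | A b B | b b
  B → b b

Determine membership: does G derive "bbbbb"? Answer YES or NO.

CNF form of G:
  S -> A S | B S | b
  A -> A B | A X1 | T0 T0
  B -> T0 T0
  T0 -> b
  X1 -> T0 B

Fill CYK table bottom-up:
  cell(0,0) b: {S,T0}  orig:{S}
  cell(1,1) b: {S,T0}  orig:{S}
  cell(2,2) b: {S,T0}  orig:{S}
  cell(3,3) b: {S,T0}  orig:{S}
  cell(4,4) b: {S,T0}  orig:{S}
  cell(0,1) bb: {A,B}
  cell(1,2) bb: {A,B}
  cell(2,3) bb: {A,B}
  cell(3,4) bb: {A,B}
  cell(0,2) bbb: {S,X1}  orig:{S}
  cell(1,3) bbb: {S,X1}  orig:{S}
  cell(2,4) bbb: {S,X1}  orig:{S}
  cell(0,3) bbbb: {A}
  cell(1,4) bbbb: {A}
  cell(0,4) bbbbb: {A,S}

S ∈ T[0,4] ⇒ YES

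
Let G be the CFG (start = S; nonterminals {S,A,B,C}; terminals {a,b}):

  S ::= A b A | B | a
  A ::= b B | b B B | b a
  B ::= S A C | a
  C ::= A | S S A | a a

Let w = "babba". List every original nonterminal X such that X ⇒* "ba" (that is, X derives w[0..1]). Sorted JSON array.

Convert to CNF:
  S -> A X6 | S X7 | a
  A -> T0 B | T0 T1 | T0 X2
  B -> S X3 | a
  C -> S X4 | T0 B | T0 T1 | T0 X5 | T1 T1
  T0 -> b
  T1 -> a
  X2 -> B B
  X3 -> A C
  X4 -> S A
  X5 -> B B
  X6 -> T0 A
  X7 -> A C

CYK table (by increasing span) — only the sub-triangle for w[0..1]:
  T[0,0] 'b' = {T0}  orig:{}
  T[1,1] 'a' = {B,S,T1}  orig:{B,S}
  T[0,1] 'ba' = {A,C}

Original NTs in T[0,1] deriving "ba": ["A", "C"]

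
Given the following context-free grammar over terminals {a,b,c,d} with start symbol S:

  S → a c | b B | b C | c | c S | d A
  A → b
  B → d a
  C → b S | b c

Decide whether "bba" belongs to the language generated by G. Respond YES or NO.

Convert to CNF:
  S -> T0 A | T1 T3 | T2 B | T2 C | T3 S | c
  A -> b
  B -> T0 T1
  C -> T2 S | T2 T3
  T0 -> d
  T1 -> a
  T2 -> b
  T3 -> c

Fill CYK table bottom-up:
  T[0,0] 'b' = {A,T2}  orig:{A}
  T[1,1] 'b' = {A,T2}  orig:{A}
  T[2,2] 'a' = {T1}  orig:{}
  T[0,1] 'bb' = ∅
  T[1,2] 'ba' = ∅
  T[0,2] 'bba' = ∅

S ∉ T[0,2] ⇒ NO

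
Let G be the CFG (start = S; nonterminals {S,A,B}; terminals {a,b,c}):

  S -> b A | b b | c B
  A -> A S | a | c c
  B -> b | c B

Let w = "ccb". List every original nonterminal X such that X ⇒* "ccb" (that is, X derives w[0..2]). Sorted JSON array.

CNF form of G:
  S -> T0 B | T1 A | T1 T1
  A -> A S | T0 T0 | a
  B -> T0 B | b
  T0 -> c
  T1 -> b

CYK fill — only the sub-triangle for w[0..2]:
  T[0,0] 'c' = {T0}  orig:{}
  T[1,1] 'c' = {T0}  orig:{}
  T[2,2] 'b' = {B,T1}  orig:{B}
  T[0,1] 'cc' = {A}
  T[1,2] 'cb' = {B,S}
  T[0,2] 'ccb' = {B,S}

Original NTs in T[0,2] deriving "ccb": ["B", "S"]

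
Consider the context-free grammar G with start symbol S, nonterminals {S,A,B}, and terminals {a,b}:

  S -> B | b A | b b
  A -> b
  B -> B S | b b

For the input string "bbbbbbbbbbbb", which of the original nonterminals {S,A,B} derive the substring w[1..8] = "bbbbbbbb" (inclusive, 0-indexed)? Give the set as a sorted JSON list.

Convert to CNF:
  S -> B S | T0 A | T0 T0
  A -> b
  B -> B S | T0 T0
  T0 -> b

CYK fill — only the sub-triangle for w[1..8]:
  T[1,1] 'b' = {A,T0}  orig:{A}
  T[2,2] 'b' = {A,T0}  orig:{A}
  T[3,3] 'b' = {A,T0}  orig:{A}
  T[4,4] 'b' = {A,T0}  orig:{A}
  T[5,5] 'b' = {A,T0}  orig:{A}
  T[6,6] 'b' = {A,T0}  orig:{A}
  T[7,7] 'b' = {A,T0}  orig:{A}
  T[8,8] 'b' = {A,T0}  orig:{A}
  T[1,2] 'bb' = {B,S}
  T[2,3] 'bb' = {B,S}
  T[3,4] 'bb' = {B,S}
  T[4,5] 'bb' = {B,S}
  T[5,6] 'bb' = {B,S}
  T[6,7] 'bb' = {B,S}
  T[7,8] 'bb' = {B,S}
  T[1,3] 'bbb' = ∅
  T[2,4] 'bbb' = ∅
  T[3,5] 'bbb' = ∅
  T[4,6] 'bbb' = ∅
  T[5,7] 'bbb' = ∅
  T[6,8] 'bbb' = ∅
  T[1,4] 'bbbb' = {B,S}
  T[2,5] 'bbbb' = {B,S}
  T[3,6] 'bbbb' = {B,S}
  T[4,7] 'bbbb' = {B,S}
  T[5,8] 'bbbb' = {B,S}
  T[1,5] 'bbbbb' = ∅
  T[2,6] 'bbbbb' = ∅
  T[3,7] 'bbbbb' = ∅
  T[4,8] 'bbbbb' = ∅
  T[1,6] 'bbbbbb' = {B,S}
  T[2,7] 'bbbbbb' = {B,S}
  T[3,8] 'bbbbbb' = {B,S}
  T[1,7] 'bbbbbbb' = ∅
  T[2,8] 'bbbbbbb' = ∅
  T[1,8] 'bbbbbbbb' = {B,S}

Original NTs in T[1,8] deriving "bbbbbbbb": ["B", "S"]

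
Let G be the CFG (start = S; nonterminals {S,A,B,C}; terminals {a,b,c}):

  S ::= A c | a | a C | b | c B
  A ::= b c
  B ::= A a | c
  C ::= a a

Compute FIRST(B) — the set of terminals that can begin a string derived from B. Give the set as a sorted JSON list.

FIRST iteration:
iter 1:
  A via A→b c: +{b}
  B via B→A a: +{b}
  B via B→c: +{c}
  C via C→a a: +{a}
  S via S→A c: +{b}
  S via S→a: +{a}
  S via S→c B: +{c}
  FIRST(S)={a,b,c}  FIRST(A)={b}  FIRST(B)={b,c}  FIRST(C)={a}
iter 2: done
  FIRST(S)={a,b,c}  FIRST(A)={b}  FIRST(B)={b,c}  FIRST(C)={a}

FIRST(B) = ["b", "c"]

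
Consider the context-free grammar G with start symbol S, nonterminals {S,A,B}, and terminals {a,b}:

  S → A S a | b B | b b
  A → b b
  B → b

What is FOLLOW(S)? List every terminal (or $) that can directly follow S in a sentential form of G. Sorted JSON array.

FIRST sets, iterate to fixpoint:
pass 1:
  A via A→b b: +{b}
  B via B→b: +{b}
  S via S→A S a: +{b}
  S: {b}  A: {b}  B: {b}
pass 2: (stable)
  S: {b}  A: {b}  B: {b}

FOLLOW iteration:
FOLLOW(S) := {$}
pass 1:
  S→A S a: FOLLOW(A) ⊇ FIRST(S) = {b}; new: +{b}
  S→A S a: FOLLOW(S) ⊇ FIRST(a) = {a}; new: +{a}
  S→b B: FOLLOW(B) ⊇ FOLLOW(S) ⊇ {$,a}; new: +{$,a}
  S: {$,a}  A: {b}  B: {$,a}
pass 2: — fixpoint
  S: {$,a}  A: {b}  B: {$,a}

FOLLOW(S) = ["$", "a"]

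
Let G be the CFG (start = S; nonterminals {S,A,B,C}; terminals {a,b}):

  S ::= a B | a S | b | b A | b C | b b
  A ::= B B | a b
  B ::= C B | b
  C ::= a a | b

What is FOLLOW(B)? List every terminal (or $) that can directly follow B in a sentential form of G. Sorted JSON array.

FIRST iteration:
iter 1:
  A via A→a b: +{a}
  B via B→b: +{b}
  C via C→a a: +{a}
  C via C→b: +{b}
  S via S→a B: +{a}
  S via S→b: +{b}
  FIRST[S]={a,b}  FIRST[A]={a}  FIRST[B]={b}  FIRST[C]={a,b}
iter 2:
  A via A→B B: +{b}
  B via B→C B: +{a}
  FIRST[S]={a,b}  FIRST[A]={a,b}  FIRST[B]={a,b}  FIRST[C]={a,b}
iter 3: (no change)
  FIRST[S]={a,b}  FIRST[A]={a,b}  FIRST[B]={a,b}  FIRST[C]={a,b}

FOLLOW iteration:
initialize: $ ∈ FOLLOW(S)
pass 1:
  A→B B: FOLLOW(B) ⊇ FIRST(B) = {a,b}; new: +{a,b}
  B→C B: FOLLOW(C) ⊇ FIRST(B) = {a,b}; new: +{a,b}
  S→a B: FOLLOW(B) ⊇ FOLLOW(S) ⊇ {$}; new: +{$}
  S→b A: FOLLOW(A) ⊇ FOLLOW(S) ⊇ {$}; new: +{$}
  S→b C: FOLLOW(C) ⊇ FOLLOW(S) ⊇ {$}; new: +{$}
  S: {$}  A: {$}  B: {$,a,b}  C: {$,a,b}
pass 2: — fixpoint
  S: {$}  A: {$}  B: {$,a,b}  C: {$,a,b}

FOLLOW(B) = ["$", "a", "b"]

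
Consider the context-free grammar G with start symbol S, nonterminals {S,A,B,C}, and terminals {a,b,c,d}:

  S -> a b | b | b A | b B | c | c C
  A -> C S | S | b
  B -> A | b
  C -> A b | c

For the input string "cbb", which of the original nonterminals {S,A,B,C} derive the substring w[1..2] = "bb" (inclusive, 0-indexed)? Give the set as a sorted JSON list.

CNF form of G:
  S -> T0 T1 | T1 A | T1 B | T2 C | b | c
  A -> C S | T0 T1 | T1 A | T1 B | T2 C | b | c
  B -> C S | T0 T1 | T1 A | T1 B | T2 C | b | c
  C -> A T1 | c
  T0 -> a
  T1 -> b
  T2 -> c

Fill CYK table bottom-up (cells [i..j] with 1 ≤ i ≤ j ≤ 2 only):
  T[1,1] 'b' = {A,B,S,T1}  orig:{A,B,S}
  T[2,2] 'b' = {A,B,S,T1}  orig:{A,B,S}
  T[1,2] 'bb' = {A,B,C,S}

Original NTs in T[1,2] deriving "bb": ["A", "B", "C", "S"]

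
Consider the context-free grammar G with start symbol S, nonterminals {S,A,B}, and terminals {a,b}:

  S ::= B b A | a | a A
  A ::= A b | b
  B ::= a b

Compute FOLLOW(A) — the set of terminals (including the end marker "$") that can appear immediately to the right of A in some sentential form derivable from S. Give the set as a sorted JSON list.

FIRST sets, iterate to fixpoint:
iter 1:
  A via A→b: +{b}
  B via B→a b: +{a}
  S via S→B b A: +{a}
  S: {a}  A: {b}  B: {a}
iter 2: done
  S: {a}  A: {b}  B: {a}

FOLLOW sets:
initialize: $ ∈ FOLLOW(S)
iter 1:
  A→A b: FOLLOW(A) ⊇ FIRST(b) = {b}; new: +{b}
  S→B b A: FOLLOW(B) ⊇ FIRST(b) = {b}; new: +{b}
  S→B b A: FOLLOW(A) ⊇ FOLLOW(S) ⊇ {$}; new: +{$}
  S: {$}  A: {$,b}  B: {b}
iter 2: — fixpoint
  S: {$}  A: {$,b}  B: {b}

FOLLOW(A) = ["$", "b"]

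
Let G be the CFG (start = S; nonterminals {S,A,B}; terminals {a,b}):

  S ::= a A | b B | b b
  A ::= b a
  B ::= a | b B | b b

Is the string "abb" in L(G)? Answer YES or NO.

Convert to CNF:
  S -> T0 B | T0 T0 | T1 A
  A -> T0 T1
  B -> T0 B | T0 T0 | a
  T0 -> b
  T1 -> a

CYK fill:
  [0..0]={B,T1}  "a"  orig:{B}
  [1..1]={T0}  "b"  orig:{}
  [2..2]={T0}  "b"  orig:{}
  [0..1]=∅  "ab"
  [1..2]={B,S}  "bb"
  [0..2]=∅  "abb"

S ∉ T[0,2] ⇒ NO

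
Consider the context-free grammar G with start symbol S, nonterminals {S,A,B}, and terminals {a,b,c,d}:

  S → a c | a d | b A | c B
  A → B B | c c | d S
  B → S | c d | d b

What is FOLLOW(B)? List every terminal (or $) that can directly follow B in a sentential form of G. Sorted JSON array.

FIRST sets, iterate to fixpoint:
round 1:
  A via A→c c: +{c}
  A via A→d S: +{d}
  B via B→c d: +{c}
  B via B→d b: +{d}
  S via S→a c: +{a}
  S via S→b A: +{b}
  S via S→c B: +{c}
  FIRST(S)={a,b,c}  FIRST(A)={c,d}  FIRST(B)={c,d}
round 2:
  B via B→S: +{a,b}
  FIRST(S)={a,b,c}  FIRST(A)={c,d}  FIRST(B)={a,b,c,d}
round 3:
  A via A→B B: +{a,b}
  FIRST(S)={a,b,c}  FIRST(A)={a,b,c,d}  FIRST(B)={a,b,c,d}
round 4: done
  FIRST(S)={a,b,c}  FIRST(A)={a,b,c,d}  FIRST(B)={a,b,c,d}

Compute FOLLOW by fixpoint:
initialize: $ ∈ FOLLOW(S)
iter 1:
  A→B B: FOLLOW(B) ⊇ FIRST(B) = {a,b,c,d}; new: +{a,b,c,d}
  B→S: FOLLOW(S) ⊇ FOLLOW(B) ⊇ {a,b,c,d}; new: +{a,b,c,d}
  S→b A: FOLLOW(A) ⊇ FOLLOW(S) ⊇ {$,a,b,c,d}; new: +{$,a,b,c,d}
  S→c B: FOLLOW(B) ⊇ FOLLOW(S) ⊇ {$,a,b,c,d}; new: +{$}
  FOLLOW[S]={$,a,b,c,d}  FOLLOW[A]={$,a,b,c,d}  FOLLOW[B]={$,a,b,c,d}
iter 2: (stable)
  FOLLOW[S]={$,a,b,c,d}  FOLLOW[A]={$,a,b,c,d}  FOLLOW[B]={$,a,b,c,d}

FOLLOW(B) = ["$", "a", "b", "c", "d"]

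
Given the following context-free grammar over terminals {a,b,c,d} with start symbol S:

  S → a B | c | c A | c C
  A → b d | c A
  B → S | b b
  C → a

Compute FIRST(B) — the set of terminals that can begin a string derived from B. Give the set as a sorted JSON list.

Compute FIRST by fixpoint:
round 1:
  A via A→b d: +{b}
  A via A→c A: +{c}
  B via B→b b: +{b}
  C via C→a: +{a}
  S via S→a B: +{a}
  S via S→c: +{c}
  FIRST(S)={a,c}  FIRST(A)={b,c}  FIRST(B)={b}  FIRST(C)={a}
round 2:
  B via B→S: +{a,c}
  FIRST(S)={a,c}  FIRST(A)={b,c}  FIRST(B)={a,b,c}  FIRST(C)={a}
round 3: (no change)
  FIRST(S)={a,c}  FIRST(A)={b,c}  FIRST(B)={a,b,c}  FIRST(C)={a}

FIRST(B) = ["a", "b", "c"]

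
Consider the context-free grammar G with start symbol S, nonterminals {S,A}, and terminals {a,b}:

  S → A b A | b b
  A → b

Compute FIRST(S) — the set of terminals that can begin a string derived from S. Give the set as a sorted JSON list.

Compute FIRST by fixpoint:
round 1:
  A via A→b: +{b}
  S via S→A b A: +{b}
  S: {b}  A: {b}
round 2: (no change)
  S: {b}  A: {b}

FIRST(S) = ["b"]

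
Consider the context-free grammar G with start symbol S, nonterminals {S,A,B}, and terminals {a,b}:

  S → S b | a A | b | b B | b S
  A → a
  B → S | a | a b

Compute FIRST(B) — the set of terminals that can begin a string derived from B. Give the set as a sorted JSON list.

FIRST iteration:
pass 1:
  A via A→a: +{a}
  B via B→a: +{a}
  S via S→a A: +{a}
  S via S→b: +{b}
  S: {a,b}  A: {a}  B: {a}
pass 2:
  B via B→S: +{b}
  S: {a,b}  A: {a}  B: {a,b}
pass 3: (stable)
  S: {a,b}  A: {a}  B: {a,b}

FIRST(B) = ["a", "b"]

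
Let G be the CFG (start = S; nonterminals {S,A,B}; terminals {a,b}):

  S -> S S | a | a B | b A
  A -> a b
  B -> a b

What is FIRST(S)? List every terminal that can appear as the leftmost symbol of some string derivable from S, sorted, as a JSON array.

FIRST iteration:
[1]
  A via A→a b: +{a}
  B via B→a b: +{a}
  S via S→a: +{a}
  S via S→b A: +{b}
  FIRST(S)={a,b}  FIRST(A)={a}  FIRST(B)={a}
[2] (stable)
  FIRST(S)={a,b}  FIRST(A)={a}  FIRST(B)={a}

FIRST(S) = ["a", "b"]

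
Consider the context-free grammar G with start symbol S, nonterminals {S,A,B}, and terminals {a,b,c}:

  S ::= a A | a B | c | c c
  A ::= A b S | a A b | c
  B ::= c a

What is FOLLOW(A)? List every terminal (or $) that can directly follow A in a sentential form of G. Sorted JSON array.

FIRST sets, iterate to fixpoint:
[1]
  A via A→a A b: +{a}
  A via A→c: +{c}
  B via B→c a: +{c}
  S via S→a A: +{a}
  S via S→c: +{c}
  FIRST[S]={a,c}  FIRST[A]={a,c}  FIRST[B]={c}
[2] (no change)
  FIRST[S]={a,c}  FIRST[A]={a,c}  FIRST[B]={c}

Compute FOLLOW by fixpoint:
FOLLOW(S) := {$}
iter 1:
  A→A b S: FOLLOW(A) ⊇ FIRST(b) = {b}; new: +{b}
  A→A b S: FOLLOW(S) ⊇ FOLLOW(A) ⊇ {b}; new: +{b}
  S→a A: FOLLOW(A) ⊇ FOLLOW(S) ⊇ {$,b}; new: +{$}
  S→a B: FOLLOW(B) ⊇ FOLLOW(S) ⊇ {$,b}; new: +{$,b}
  FOLLOW[S]={$,b}  FOLLOW[A]={$,b}  FOLLOW[B]={$,b}
iter 2: (stable)
  FOLLOW[S]={$,b}  FOLLOW[A]={$,b}  FOLLOW[B]={$,b}

FOLLOW(A) = ["$", "b"]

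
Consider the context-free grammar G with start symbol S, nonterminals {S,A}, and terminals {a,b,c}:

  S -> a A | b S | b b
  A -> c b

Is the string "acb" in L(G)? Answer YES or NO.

CNF form of G:
  S -> T1 S | T1 T1 | T2 A
  A -> T0 T1
  T0 -> c
  T1 -> b
  T2 -> a

Fill CYK table bottom-up:
  cell(0,0) a: {T2}  orig:{}
  cell(1,1) c: {T0}  orig:{}
  cell(2,2) b: {T1}  orig:{}
  cell(0,1) ac: ∅
  cell(1,2) cb: {A}
  cell(0,2) acb: {S}

S ∈ T[0,2] ⇒ YES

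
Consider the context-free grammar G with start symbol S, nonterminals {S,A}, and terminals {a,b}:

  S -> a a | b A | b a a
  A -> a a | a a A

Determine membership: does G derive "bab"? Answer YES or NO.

CNF form of G:
  S -> T0 T0 | T1 A | T1 X3
  A -> T0 T0 | T0 X2
  T0 -> a
  T1 -> b
  X2 -> T0 A
  X3 -> T0 T0

CYK table (by increasing span):
  cell(0,0) b: {T1}  orig:{}
  cell(1,1) a: {T0}  orig:{}
  cell(2,2) b: {T1}  orig:{}
  cell(0,1) ba: ∅
  cell(1,2) ab: ∅
  cell(0,2) bab: ∅

S ∉ T[0,2] ⇒ NO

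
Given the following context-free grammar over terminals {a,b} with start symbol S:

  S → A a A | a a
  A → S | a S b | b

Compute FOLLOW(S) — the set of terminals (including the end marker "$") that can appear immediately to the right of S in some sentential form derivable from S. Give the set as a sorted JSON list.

FIRST sets, iterate to fixpoint:
iter 1:
  A via A→a S b: +{a}
  A via A→b: +{b}
  S via S→A a A: +{a,b}
  S: {a,b}  A: {a,b}
iter 2: done
  S: {a,b}  A: {a,b}

Compute FOLLOW by fixpoint:
initialize: $ ∈ FOLLOW(S)
pass 1:
  A→a S b: FOLLOW(S) ⊇ FIRST(b) = {b}; new: +{b}
  S→A a A: FOLLOW(A) ⊇ FIRST(a) = {a}; new: +{a}
  S→A a A: FOLLOW(A) ⊇ FOLLOW(S) ⊇ {$,b}; new: +{$,b}
  S: {$,b}  A: {$,a,b}
pass 2:
  A→S: FOLLOW(S) ⊇ FOLLOW(A) ⊇ {$,a,b}; new: +{a}
  S: {$,a,b}  A: {$,a,b}
pass 3: — fixpoint
  S: {$,a,b}  A: {$,a,b}

FOLLOW(S) = ["$", "a", "b"]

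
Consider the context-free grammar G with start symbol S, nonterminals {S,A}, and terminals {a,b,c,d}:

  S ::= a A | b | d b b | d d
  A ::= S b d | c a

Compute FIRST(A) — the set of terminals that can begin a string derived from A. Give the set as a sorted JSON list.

FIRST sets, iterate to fixpoint:
round 1:
  A via A→c a: +{c}
  S via S→a A: +{a}
  S via S→b: +{b}
  S via S→d b b: +{d}
  S: {a,b,d}  A: {c}
round 2:
  A via A→S b d: +{a,b,d}
  S: {a,b,d}  A: {a,b,c,d}
round 3: (stable)
  S: {a,b,d}  A: {a,b,c,d}

FIRST(A) = ["a", "b", "c", "d"]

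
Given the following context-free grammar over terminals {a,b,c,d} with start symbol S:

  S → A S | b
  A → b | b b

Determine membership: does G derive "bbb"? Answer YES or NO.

Convert to CNF:
  S -> A S | b
  A -> T0 T0 | b
  T0 -> b

CYK fill:
  [0..0]={A,S,T0}  "b"  orig:{A,S}
  [1..1]={A,S,T0}  "b"  orig:{A,S}
  [2..2]={A,S,T0}  "b"  orig:{A,S}
  [0..1]={A,S}  "bb"
  [1..2]={A,S}  "bb"
  [0..2]={S}  "bbb"

S ∈ T[0,2] ⇒ YES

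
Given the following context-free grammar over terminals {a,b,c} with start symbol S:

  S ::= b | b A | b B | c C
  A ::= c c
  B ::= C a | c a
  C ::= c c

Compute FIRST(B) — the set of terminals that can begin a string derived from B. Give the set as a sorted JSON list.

FIRST iteration:
round 1:
  A via A→c c: +{c}
  B via B→c a: +{c}
  C via C→c c: +{c}
  S via S→b: +{b}
  S via S→c C: +{c}
  FIRST(S)={b,c}  FIRST(A)={c}  FIRST(B)={c}  FIRST(C)={c}
round 2: (no change)
  FIRST(S)={b,c}  FIRST(A)={c}  FIRST(B)={c}  FIRST(C)={c}

FIRST(B) = ["c"]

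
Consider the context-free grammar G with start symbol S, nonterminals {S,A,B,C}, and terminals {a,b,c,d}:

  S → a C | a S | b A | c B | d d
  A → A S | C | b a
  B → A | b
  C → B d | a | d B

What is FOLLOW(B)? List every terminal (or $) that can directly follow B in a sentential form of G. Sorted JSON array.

FIRST sets, iterate to fixpoint:
round 1:
  A via A→b a: +{b}
  B via B→A: +{b}
  C via C→B d: +{b}
  C via C→a: +{a}
  C via C→d B: +{d}
  S via S→a C: +{a}
  S via S→b A: +{b}
  S via S→c B: +{c}
  S via S→d d: +{d}
  S: {a,b,c,d}  A: {b}  B: {b}  C: {a,b,d}
round 2:
  A via A→C: +{a,d}
  B via B→A: +{a,d}
  S: {a,b,c,d}  A: {a,b,d}  B: {a,b,d}  C: {a,b,d}
round 3: (stable)
  S: {a,b,c,d}  A: {a,b,d}  B: {a,b,d}  C: {a,b,d}

FOLLOW iteration:
initialize: $ ∈ FOLLOW(S)
round 1:
  A→A S: FOLLOW(A) ⊇ FIRST(S) = {a,b,c,d}; new: +{a,b,c,d}
  A→A S: FOLLOW(S) ⊇ FOLLOW(A) ⊇ {a,b,c,d}; new: +{a,b,c,d}
  A→C: FOLLOW(C) ⊇ FOLLOW(A) ⊇ {a,b,c,d}; new: +{a,b,c,d}
  C→B d: FOLLOW(B) ⊇ FIRST(d) = {d}; new: +{d}
  C→d B: FOLLOW(B) ⊇ FOLLOW(C) ⊇ {a,b,c,d}; new: +{a,b,c}
  S→a C: FOLLOW(C) ⊇ FOLLOW(S) ⊇ {$,a,b,c,d}; new: +{$}
  S→b A: FOLLOW(A) ⊇ FOLLOW(S) ⊇ {$,a,b,c,d}; new: +{$}
  S→c B: FOLLOW(B) ⊇ FOLLOW(S) ⊇ {$,a,b,c,d}; new: +{$}
  FOLLOW[S]={$,a,b,c,d}  FOLLOW[A]={$,a,b,c,d}  FOLLOW[B]={$,a,b,c,d}  FOLLOW[C]={$,a,b,c,d}
round 2: — fixpoint
  FOLLOW[S]={$,a,b,c,d}  FOLLOW[A]={$,a,b,c,d}  FOLLOW[B]={$,a,b,c,d}  FOLLOW[C]={$,a,b,c,d}

FOLLOW(B) = ["$", "a", "b", "c", "d"]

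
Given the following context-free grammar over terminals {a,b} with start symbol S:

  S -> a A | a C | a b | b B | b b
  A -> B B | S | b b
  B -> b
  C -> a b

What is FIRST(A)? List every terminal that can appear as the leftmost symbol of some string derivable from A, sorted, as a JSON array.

FIRST iteration:
[1]
  A via A→b b: +{b}
  B via B→b: +{b}
  C via C→a b: +{a}
  S via S→a A: +{a}
  S via S→b B: +{b}
  S: {a,b}  A: {b}  B: {b}  C: {a}
[2]
  A via A→S: +{a}
  S: {a,b}  A: {a,b}  B: {b}  C: {a}
[3] (no change)
  S: {a,b}  A: {a,b}  B: {b}  C: {a}

FIRST(A) = ["a", "b"]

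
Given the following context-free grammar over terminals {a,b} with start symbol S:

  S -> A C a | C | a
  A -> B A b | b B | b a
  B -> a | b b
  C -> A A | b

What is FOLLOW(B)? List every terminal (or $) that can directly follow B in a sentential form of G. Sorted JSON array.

Compute FIRST by fixpoint:
round 1:
  A via A→b B: +{b}
  B via B→a: +{a}
  B via B→b b: +{b}
  C via C→A A: +{b}
  S via S→A C a: +{b}
  S via S→a: +{a}
  FIRST[S]={a,b}  FIRST[A]={b}  FIRST[B]={a,b}  FIRST[C]={b}
round 2:
  A via A→B A b: +{a}
  C via C→A A: +{a}
  FIRST[S]={a,b}  FIRST[A]={a,b}  FIRST[B]={a,b}  FIRST[C]={a,b}
round 3: (no change)
  FIRST[S]={a,b}  FIRST[A]={a,b}  FIRST[B]={a,b}  FIRST[C]={a,b}

Compute FOLLOW by fixpoint:
initialize: $ ∈ FOLLOW(S)
pass 1:
  A→B A b: FOLLOW(B) ⊇ FIRST(A) = {a,b}; new: +{a,b}
  A→B A b: FOLLOW(A) ⊇ FIRST(b) = {b}; new: +{b}
  C→A A: FOLLOW(A) ⊇ FIRST(A) = {a,b}; new: +{a}
  S→A C a: FOLLOW(C) ⊇ FIRST(a) = {a}; new: +{a}
  S→C: FOLLOW(C) ⊇ FOLLOW(S) ⊇ {$}; new: +{$}
  FOLLOW(S)={$}  FOLLOW(A)={a,b}  FOLLOW(B)={a,b}  FOLLOW(C)={$,a}
pass 2:
  C→A A: FOLLOW(A) ⊇ FOLLOW(C) ⊇ {$,a}; new: +{$}
  FOLLOW(S)={$}  FOLLOW(A)={$,a,b}  FOLLOW(B)={a,b}  FOLLOW(C)={$,a}
pass 3:
  A→b B: FOLLOW(B) ⊇ FOLLOW(A) ⊇ {$,a,b}; new: +{$}
  FOLLOW(S)={$}  FOLLOW(A)={$,a,b}  FOLLOW(B)={$,a,b}  FOLLOW(C)={$,a}
pass 4: — fixpoint
  FOLLOW(S)={$}  FOLLOW(A)={$,a,b}  FOLLOW(B)={$,a,b}  FOLLOW(C)={$,a}

FOLLOW(B) = ["$", "a", "b"]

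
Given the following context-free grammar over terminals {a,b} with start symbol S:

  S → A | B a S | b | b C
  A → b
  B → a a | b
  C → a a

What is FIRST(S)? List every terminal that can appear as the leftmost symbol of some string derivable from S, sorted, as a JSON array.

FIRST sets, iterate to fixpoint:
[1]
  A via A→b: +{b}
  B via B→a a: +{a}
  B via B→b: +{b}
  C via C→a a: +{a}
  S via S→A: +{b}
  S via S→B a S: +{a}
  FIRST(S)={a,b}  FIRST(A)={b}  FIRST(B)={a,b}  FIRST(C)={a}
[2] (stable)
  FIRST(S)={a,b}  FIRST(A)={b}  FIRST(B)={a,b}  FIRST(C)={a}

FIRST(S) = ["a", "b"]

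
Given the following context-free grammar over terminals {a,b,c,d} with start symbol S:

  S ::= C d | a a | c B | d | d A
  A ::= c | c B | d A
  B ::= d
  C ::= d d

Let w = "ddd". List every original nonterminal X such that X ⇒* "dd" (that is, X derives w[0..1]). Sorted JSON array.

CNF form of G:
  S -> C T1 | T0 B | T1 A | T2 T2 | d
  A -> T0 B | T1 A | c
  B -> d
  C -> T1 T1
  T0 -> c
  T1 -> d
  T2 -> a

CYK fill, restricted to cells inside w[0..1]:
  [0..0]={B,S,T1}  "d"  orig:{B,S}
  [1..1]={B,S,T1}  "d"  orig:{B,S}
  [0..1]={C}  "dd"

Original NTs in T[0,1] deriving "dd": ["C"]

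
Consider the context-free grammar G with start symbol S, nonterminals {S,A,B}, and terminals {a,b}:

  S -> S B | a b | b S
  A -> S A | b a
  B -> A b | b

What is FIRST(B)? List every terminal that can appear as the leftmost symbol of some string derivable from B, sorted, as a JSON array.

FIRST iteration:
iter 1:
  A via A→b a: +{b}
  B via B→A b: +{b}
  S via S→a b: +{a}
  S via S→b S: +{b}
  S: {a,b}  A: {b}  B: {b}
iter 2:
  A via A→S A: +{a}
  B via B→A b: +{a}
  S: {a,b}  A: {a,b}  B: {a,b}
iter 3: (stable)
  S: {a,b}  A: {a,b}  B: {a,b}

FIRST(B) = ["a", "b"]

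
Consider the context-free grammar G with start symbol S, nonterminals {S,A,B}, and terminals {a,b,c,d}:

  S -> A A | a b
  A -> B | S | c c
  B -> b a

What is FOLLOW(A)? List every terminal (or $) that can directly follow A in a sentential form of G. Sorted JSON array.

FIRST sets, iterate to fixpoint:
[1]
  A via A→c c: +{c}
  B via B→b a: +{b}
  S via S→A A: +{c}
  S via S→a b: +{a}
  FIRST(S)={a,c}  FIRST(A)={c}  FIRST(B)={b}
[2]
  A via A→B: +{b}
  A via A→S: +{a}
  S via S→A A: +{b}
  FIRST(S)={a,b,c}  FIRST(A)={a,b,c}  FIRST(B)={b}
[3] (stable)
  FIRST(S)={a,b,c}  FIRST(A)={a,b,c}  FIRST(B)={b}

FOLLOW iteration:
initialize: $ ∈ FOLLOW(S)
round 1:
  S→A A: FOLLOW(A) ⊇ FIRST(A) = {a,b,c}; new: +{a,b,c}
  S→A A: FOLLOW(A) ⊇ FOLLOW(S) ⊇ {$}; new: +{$}
  FOLLOW(S)={$}  FOLLOW(A)={$,a,b,c}  FOLLOW(B)={}
round 2:
  A→B: FOLLOW(B) ⊇ FOLLOW(A) ⊇ {$,a,b,c}; new: +{$,a,b,c}
  A→S: FOLLOW(S) ⊇ FOLLOW(A) ⊇ {$,a,b,c}; new: +{a,b,c}
  FOLLOW(S)={$,a,b,c}  FOLLOW(A)={$,a,b,c}  FOLLOW(B)={$,a,b,c}
round 3: (no change)
  FOLLOW(S)={$,a,b,c}  FOLLOW(A)={$,a,b,c}  FOLLOW(B)={$,a,b,c}

FOLLOW(A) = ["$", "a", "b", "c"]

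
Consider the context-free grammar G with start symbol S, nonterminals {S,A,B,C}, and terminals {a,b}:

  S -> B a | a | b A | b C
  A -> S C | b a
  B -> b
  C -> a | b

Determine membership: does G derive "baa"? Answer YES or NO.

CNF form of G:
  S -> B T1 | T0 A | T0 C | a
  A -> S C | T0 T1
  B -> b
  C -> a | b
  T0 -> b
  T1 -> a

CYK table (by increasing span):
  cell(0,0) b: {B,C,T0}  orig:{B,C}
  cell(1,1) a: {C,S,T1}  orig:{C,S}
  cell(2,2) a: {C,S,T1}  orig:{C,S}
  cell(0,1) ba: {A,S}
  cell(1,2) aa: {A}
  cell(0,2) baa: {A,S}

S ∈ T[0,2] ⇒ YES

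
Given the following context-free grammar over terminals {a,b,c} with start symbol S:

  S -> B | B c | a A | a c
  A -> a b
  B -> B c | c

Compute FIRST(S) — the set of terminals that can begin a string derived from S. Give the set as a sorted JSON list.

FIRST sets, iterate to fixpoint:
pass 1:
  A via A→a b: +{a}
  B via B→c: +{c}
  S via S→B: +{c}
  S via S→a A: +{a}
  S: {a,c}  A: {a}  B: {c}
pass 2: (no change)
  S: {a,c}  A: {a}  B: {c}

FIRST(S) = ["a", "c"]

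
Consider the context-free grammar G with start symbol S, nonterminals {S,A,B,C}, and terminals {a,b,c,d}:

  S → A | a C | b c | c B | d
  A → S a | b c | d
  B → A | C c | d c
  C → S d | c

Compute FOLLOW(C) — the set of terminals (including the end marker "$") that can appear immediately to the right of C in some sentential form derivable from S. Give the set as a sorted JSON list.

FIRST sets, iterate to fixpoint:
round 1:
  A via A→b c: +{b}
  A via A→d: +{d}
  B via B→A: +{b,d}
  C via C→c: +{c}
  S via S→A: +{b,d}
  S via S→a C: +{a}
  S via S→c B: +{c}
  FIRST(S)={a,b,c,d}  FIRST(A)={b,d}  FIRST(B)={b,d}  FIRST(C)={c}
round 2:
  A via A→S a: +{a,c}
  B via B→A: +{a,c}
  C via C→S d: +{a,b,d}
  FIRST(S)={a,b,c,d}  FIRST(A)={a,b,c,d}  FIRST(B)={a,b,c,d}  FIRST(C)={a,b,c,d}
round 3: (no change)
  FIRST(S)={a,b,c,d}  FIRST(A)={a,b,c,d}  FIRST(B)={a,b,c,d}  FIRST(C)={a,b,c,d}

Compute FOLLOW by fixpoint:
seed FOLLOW(S) with $
round 1:
  A→S a: FOLLOW(S) ⊇ FIRST(a) = {a}; new: +{a}
  B→C c: FOLLOW(C) ⊇ FIRST(c) = {c}; new: +{c}
  C→S d: FOLLOW(S) ⊇ FIRST(d) = {d}; new: +{d}
  S→A: FOLLOW(A) ⊇ FOLLOW(S) ⊇ {$,a,d}; new: +{$,a,d}
  S→a C: FOLLOW(C) ⊇ FOLLOW(S) ⊇ {$,a,d}; new: +{$,a,d}
  S→c B: FOLLOW(B) ⊇ FOLLOW(S) ⊇ {$,a,d}; new: +{$,a,d}
  S: {$,a,d}  A: {$,a,d}  B: {$,a,d}  C: {$,a,c,d}
round 2: (stable)
  S: {$,a,d}  A: {$,a,d}  B: {$,a,d}  C: {$,a,c,d}

FOLLOW(C) = ["$", "a", "c", "d"]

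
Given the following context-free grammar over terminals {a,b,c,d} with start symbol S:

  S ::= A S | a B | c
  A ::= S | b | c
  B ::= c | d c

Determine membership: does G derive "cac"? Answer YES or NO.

Convert to CNF:
  S -> A S | T0 B | c
  A -> A S | T0 B | b | c
  B -> T1 T2 | c
  T0 -> a
  T1 -> d
  T2 -> c

CYK table (by increasing span):
  T[0,0] 'c' = {A,B,S,T2}  orig:{A,B,S}
  T[1,1] 'a' = {T0}  orig:{}
  T[2,2] 'c' = {A,B,S,T2}  orig:{A,B,S}
  T[0,1] 'ca' = ∅
  T[1,2] 'ac' = {A,S}
  T[0,2] 'cac' = {A,S}

S ∈ T[0,2] ⇒ YES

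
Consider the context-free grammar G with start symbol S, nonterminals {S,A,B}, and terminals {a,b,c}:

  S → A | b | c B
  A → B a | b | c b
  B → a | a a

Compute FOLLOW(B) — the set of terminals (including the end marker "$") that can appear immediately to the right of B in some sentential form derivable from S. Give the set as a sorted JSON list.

FIRST sets, iterate to fixpoint:
[1]
  A via A→b: +{b}
  A via A→c b: +{c}
  B via B→a: +{a}
  S via S→A: +{b,c}
  S: {b,c}  A: {b,c}  B: {a}
[2]
  A via A→B a: +{a}
  S via S→A: +{a}
  S: {a,b,c}  A: {a,b,c}  B: {a}
[3] done
  S: {a,b,c}  A: {a,b,c}  B: {a}

FOLLOW iteration:
FOLLOW(S) := {$}
pass 1:
  A→B a: FOLLOW(B) ⊇ FIRST(a) = {a}; new: +{a}
  S→A: FOLLOW(A) ⊇ FOLLOW(S) ⊇ {$}; new: +{$}
  S→c B: FOLLOW(B) ⊇ FOLLOW(S) ⊇ {$}; new: +{$}
  S: {$}  A: {$}  B: {$,a}
pass 2: (stable)
  S: {$}  A: {$}  B: {$,a}

FOLLOW(B) = ["$", "a"]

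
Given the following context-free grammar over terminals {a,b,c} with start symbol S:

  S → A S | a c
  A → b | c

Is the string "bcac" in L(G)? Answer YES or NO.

CNF form of G:
  S -> A S | T0 T1
  A -> b | c
  T0 -> a
  T1 -> c

CYK table (by increasing span):
  T[0,0] 'b' = {A}
  T[1,1] 'c' = {A,T1}  orig:{A}
  T[2,2] 'a' = {T0}  orig:{}
  T[3,3] 'c' = {A,T1}  orig:{A}
  T[0,1] 'bc' = ∅
  T[1,2] 'ca' = ∅
  T[2,3] 'ac' = {S}
  T[0,2] 'bca' = ∅
  T[1,3] 'cac' = {S}
  T[0,3] 'bcac' = {S}

S ∈ T[0,3] ⇒ YES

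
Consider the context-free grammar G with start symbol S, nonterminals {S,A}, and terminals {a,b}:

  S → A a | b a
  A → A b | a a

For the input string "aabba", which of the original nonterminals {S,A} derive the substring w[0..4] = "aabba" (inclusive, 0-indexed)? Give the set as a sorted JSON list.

CNF form of G:
  S -> A T1 | T0 T1
  A -> A T0 | T1 T1
  T0 -> b
  T1 -> a

Fill CYK table bottom-up, restricted to cells inside w[0..4]:
  [0..0]={T1}  "a"  orig:{}
  [1..1]={T1}  "a"  orig:{}
  [2..2]={T0}  "b"  orig:{}
  [3..3]={T0}  "b"  orig:{}
  [4..4]={T1}  "a"  orig:{}
  [0..1]={A}  "aa"
  [1..2]=∅  "ab"
  [2..3]=∅  "bb"
  [3..4]={S}  "ba"
  [0..2]={A}  "aab"
  [1..3]=∅  "abb"
  [2..4]=∅  "bba"
  [0..3]={A}  "aabb"
  [1..4]=∅  "abba"
  [0..4]={S}  "aabba"

Original NTs in T[0,4] deriving "aabba": ["S"]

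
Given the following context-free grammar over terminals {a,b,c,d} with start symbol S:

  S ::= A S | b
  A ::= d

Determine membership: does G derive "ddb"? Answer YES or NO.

CNF form of G:
  S -> A S | b
  A -> d

CYK fill:
  [0..0]={A}  "d"
  [1..1]={A}  "d"
  [2..2]={S}  "b"
  [0..1]=∅  "dd"
  [1..2]={S}  "db"
  [0..2]={S}  "ddb"

S ∈ T[0,2] ⇒ YES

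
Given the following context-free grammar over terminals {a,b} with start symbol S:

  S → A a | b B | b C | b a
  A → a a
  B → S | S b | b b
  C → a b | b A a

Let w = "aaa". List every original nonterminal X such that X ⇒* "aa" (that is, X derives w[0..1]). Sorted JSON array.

CNF form of G:
  S -> A T0 | T1 B | T1 C | T1 T0
  A -> T0 T0
  B -> A T0 | S T1 | T1 B | T1 C | T1 T0 | T1 T1
  C -> T0 T1 | T1 X2
  T0 -> a
  T1 -> b
  X2 -> A T0

CYK table (by increasing span), restricted to cells inside w[0..1]:
  [0..0]={T0}  "a"  orig:{}
  [1..1]={T0}  "a"  orig:{}
  [0..1]={A}  "aa"

Original NTs in T[0,1] deriving "aa": ["A"]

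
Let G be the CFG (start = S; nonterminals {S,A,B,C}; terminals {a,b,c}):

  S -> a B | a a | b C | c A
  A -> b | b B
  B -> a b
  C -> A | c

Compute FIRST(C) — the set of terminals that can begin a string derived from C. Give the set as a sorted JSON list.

Compute FIRST by fixpoint:
iter 1:
  A via A→b: +{b}
  B via B→a b: +{a}
  C via C→A: +{b}
  C via C→c: +{c}
  S via S→a B: +{a}
  S via S→b C: +{b}
  S via S→c A: +{c}
  FIRST(S)={a,b,c}  FIRST(A)={b}  FIRST(B)={a}  FIRST(C)={b,c}
iter 2: — fixpoint
  FIRST(S)={a,b,c}  FIRST(A)={b}  FIRST(B)={a}  FIRST(C)={b,c}

FIRST(C) = ["b", "c"]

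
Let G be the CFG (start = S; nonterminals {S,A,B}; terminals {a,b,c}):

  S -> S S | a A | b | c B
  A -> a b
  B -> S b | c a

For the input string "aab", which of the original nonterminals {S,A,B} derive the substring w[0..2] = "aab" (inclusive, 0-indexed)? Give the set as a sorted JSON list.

CNF form of G:
  S -> S S | T0 A | T2 B | b
  A -> T0 T1
  B -> S T1 | T2 T0
  T0 -> a
  T1 -> b
  T2 -> c

Fill CYK table bottom-up (cells [i..j] with 0 ≤ i ≤ j ≤ 2 only):
  cell(0,0) a: {T0}  orig:{}
  cell(1,1) a: {T0}  orig:{}
  cell(2,2) b: {S,T1}  orig:{S}
  cell(0,1) aa: ∅
  cell(1,2) ab: {A}
  cell(0,2) aab: {S}

Original NTs in T[0,2] deriving "aab": ["S"]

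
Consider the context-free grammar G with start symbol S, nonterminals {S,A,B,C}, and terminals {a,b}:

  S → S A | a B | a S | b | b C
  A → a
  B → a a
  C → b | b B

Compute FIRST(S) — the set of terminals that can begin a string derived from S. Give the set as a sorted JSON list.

FIRST sets, iterate to fixpoint:
pass 1:
  A via A→a: +{a}
  B via B→a a: +{a}
  C via C→b: +{b}
  S via S→a B: +{a}
  S via S→b: +{b}
  FIRST(S)={a,b}  FIRST(A)={a}  FIRST(B)={a}  FIRST(C)={b}
pass 2: (no change)
  FIRST(S)={a,b}  FIRST(A)={a}  FIRST(B)={a}  FIRST(C)={b}

FIRST(S) = ["a", "b"]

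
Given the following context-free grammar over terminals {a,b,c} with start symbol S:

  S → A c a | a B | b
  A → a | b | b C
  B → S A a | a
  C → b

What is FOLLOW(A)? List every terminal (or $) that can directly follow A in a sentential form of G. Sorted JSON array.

Compute FIRST by fixpoint:
round 1:
  A via A→a: +{a}
  A via A→b: +{b}
  B via B→a: +{a}
  C via C→b: +{b}
  S via S→A c a: +{a,b}
  S: {a,b}  A: {a,b}  B: {a}  C: {b}
round 2:
  B via B→S A a: +{b}
  S: {a,b}  A: {a,b}  B: {a,b}  C: {b}
round 3: (stable)
  S: {a,b}  A: {a,b}  B: {a,b}  C: {b}

FOLLOW sets:
initialize: $ ∈ FOLLOW(S)
iter 1:
  B→S A a: FOLLOW(S) ⊇ FIRST(A) = {a,b}; new: +{a,b}
  B→S A a: FOLLOW(A) ⊇ FIRST(a) = {a}; new: +{a}
  S→A c a: FOLLOW(A) ⊇ FIRST(c) = {c}; new: +{c}
  S→a B: FOLLOW(B) ⊇ FOLLOW(S) ⊇ {$,a,b}; new: +{$,a,b}
  FOLLOW[S]={$,a,b}  FOLLOW[A]={a,c}  FOLLOW[B]={$,a,b}  FOLLOW[C]={}
iter 2:
  A→b C: FOLLOW(C) ⊇ FOLLOW(A) ⊇ {a,c}; new: +{a,c}
  FOLLOW[S]={$,a,b}  FOLLOW[A]={a,c}  FOLLOW[B]={$,a,b}  FOLLOW[C]={a,c}
iter 3: — fixpoint
  FOLLOW[S]={$,a,b}  FOLLOW[A]={a,c}  FOLLOW[B]={$,a,b}  FOLLOW[C]={a,c}

FOLLOW(A) = ["a", "c"]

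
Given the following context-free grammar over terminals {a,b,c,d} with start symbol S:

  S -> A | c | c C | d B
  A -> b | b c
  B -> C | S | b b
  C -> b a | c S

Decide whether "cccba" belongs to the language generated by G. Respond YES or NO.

Convert to CNF:
  S -> T0 T1 | T1 C | T3 B | b | c
  A -> T0 T1 | b
  B -> T0 T0 | T0 T1 | T0 T2 | T1 C | T1 S | T3 B | b | c
  C -> T0 T2 | T1 S
  T0 -> b
  T1 -> c
  T2 -> a
  T3 -> d

Fill CYK table bottom-up:
  [0..0]={B,S,T1}  "c"  orig:{B,S}
  [1..1]={B,S,T1}  "c"  orig:{B,S}
  [2..2]={B,S,T1}  "c"  orig:{B,S}
  [3..3]={A,B,S,T0}  "b"  orig:{A,B,S}
  [4..4]={T2}  "a"  orig:{}
  [0..1]={B,C}  "cc"
  [1..2]={B,C}  "cc"
  [2..3]={B,C}  "cb"
  [3..4]={B,C}  "ba"
  [0..2]={B,S}  "ccc"
  [1..3]={B,S}  "ccb"
  [2..4]={B,S}  "cba"
  [0..3]={B,C}  "cccb"
  [1..4]={B,C}  "ccba"
  [0..4]={B,S}  "cccba"

S ∈ T[0,4] ⇒ YES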